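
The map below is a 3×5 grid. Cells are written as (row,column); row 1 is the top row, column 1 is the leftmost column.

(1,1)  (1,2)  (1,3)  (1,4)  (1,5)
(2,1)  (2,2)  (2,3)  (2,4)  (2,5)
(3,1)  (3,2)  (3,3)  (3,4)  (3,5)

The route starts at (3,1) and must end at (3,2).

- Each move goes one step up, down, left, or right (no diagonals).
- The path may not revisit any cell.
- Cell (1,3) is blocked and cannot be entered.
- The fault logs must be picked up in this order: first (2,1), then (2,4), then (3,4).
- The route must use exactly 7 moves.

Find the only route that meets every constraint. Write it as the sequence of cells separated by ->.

The waypoints must appear in the order (2,1), (2,4), (3,4), with no cell reused.
Route from (3,1): up 1 to (2,1), right 3 to (2,4), down 1 to (3,4), left 2 to (3,2) — 7 moves in all.
Check: order respected ((2,1) at step 1, (2,4) at step 4, (3,4) at step 5); 7 moves as required.

(3,1) -> (2,1) -> (2,2) -> (2,3) -> (2,4) -> (3,4) -> (3,3) -> (3,2)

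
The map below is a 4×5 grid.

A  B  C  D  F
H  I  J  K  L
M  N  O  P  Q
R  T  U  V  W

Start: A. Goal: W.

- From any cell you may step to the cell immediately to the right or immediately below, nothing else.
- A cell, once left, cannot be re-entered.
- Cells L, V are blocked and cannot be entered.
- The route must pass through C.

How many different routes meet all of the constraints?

A right/down-only route from A to W makes exactly 3 down-moves and 4 right-moves in some order.
With no other constraints that would be C(7,3) = 35 routes.
Split at C and multiply the segment counts (each segment already excludes blocked cells): A→C: 1; C→W: 3; product = 3.
That gives 3 routes.

3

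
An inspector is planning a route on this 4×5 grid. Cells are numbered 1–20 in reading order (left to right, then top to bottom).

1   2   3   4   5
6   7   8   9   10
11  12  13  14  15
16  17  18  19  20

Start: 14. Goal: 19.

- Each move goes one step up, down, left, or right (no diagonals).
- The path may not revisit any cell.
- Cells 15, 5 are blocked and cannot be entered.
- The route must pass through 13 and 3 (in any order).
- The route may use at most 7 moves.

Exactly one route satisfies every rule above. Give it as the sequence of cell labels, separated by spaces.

The 7-move cap with required stops at 13, 3 leaves no slack for detours.
Route from 14: 2× up (reaching 4), left to 3, 3× down (reaching 18), right to 19 — 7 moves in all.
Check: all required cells visited; 7 ≤ 7 moves.

14 9 4 3 8 13 18 19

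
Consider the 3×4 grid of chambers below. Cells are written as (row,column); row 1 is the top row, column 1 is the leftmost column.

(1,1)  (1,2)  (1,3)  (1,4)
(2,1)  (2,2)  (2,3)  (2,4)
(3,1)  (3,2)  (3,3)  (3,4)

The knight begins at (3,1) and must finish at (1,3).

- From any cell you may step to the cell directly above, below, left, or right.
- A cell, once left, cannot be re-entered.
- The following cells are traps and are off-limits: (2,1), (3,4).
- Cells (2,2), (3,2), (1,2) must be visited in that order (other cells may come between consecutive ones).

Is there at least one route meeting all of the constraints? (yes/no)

no

Ignoring the required order, 2 revisit-free routes from (3,1) to (1,3) pass through all of (2,2), (3,2), and (1,2); the waypoint orders that occur are (3,2) → (2,2) → (1,2) (2) — never (2,2) → (3,2) → (1,2).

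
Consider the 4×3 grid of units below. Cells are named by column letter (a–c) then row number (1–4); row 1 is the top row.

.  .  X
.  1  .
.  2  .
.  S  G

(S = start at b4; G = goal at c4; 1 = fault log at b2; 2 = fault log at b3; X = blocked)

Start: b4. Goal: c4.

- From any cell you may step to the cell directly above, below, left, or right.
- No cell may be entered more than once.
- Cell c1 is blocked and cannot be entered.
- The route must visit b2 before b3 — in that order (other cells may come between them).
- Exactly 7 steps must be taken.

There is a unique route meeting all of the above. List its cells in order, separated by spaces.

b4 a4 a3 a2 b2 b3 c3 c4

The waypoints must appear in the order b2, b3, with no cell reused.
Route from b4: left 1 to a4, up 2 to a2, right 1 to b2, down 1 to b3, right 1 to c3, down 1 to c4 — 7 moves in all.
Check: order respected (1 at step 4, 2 at step 5); 7 moves as required.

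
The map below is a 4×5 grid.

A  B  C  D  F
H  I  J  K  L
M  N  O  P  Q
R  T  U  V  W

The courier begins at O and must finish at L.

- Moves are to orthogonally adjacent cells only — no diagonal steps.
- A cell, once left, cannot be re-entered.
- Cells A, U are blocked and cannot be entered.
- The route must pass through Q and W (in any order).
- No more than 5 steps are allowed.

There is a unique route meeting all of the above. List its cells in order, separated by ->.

The budget equals the shortest possible length, so every move has to be on a shortest route through the required cells.
Route from O: right 1 to P, down 1 to V, right 1 to W, up 2 to L — 5 moves in all.
Check: all required cells visited; 5 ≤ 5 moves.

O -> P -> V -> W -> Q -> L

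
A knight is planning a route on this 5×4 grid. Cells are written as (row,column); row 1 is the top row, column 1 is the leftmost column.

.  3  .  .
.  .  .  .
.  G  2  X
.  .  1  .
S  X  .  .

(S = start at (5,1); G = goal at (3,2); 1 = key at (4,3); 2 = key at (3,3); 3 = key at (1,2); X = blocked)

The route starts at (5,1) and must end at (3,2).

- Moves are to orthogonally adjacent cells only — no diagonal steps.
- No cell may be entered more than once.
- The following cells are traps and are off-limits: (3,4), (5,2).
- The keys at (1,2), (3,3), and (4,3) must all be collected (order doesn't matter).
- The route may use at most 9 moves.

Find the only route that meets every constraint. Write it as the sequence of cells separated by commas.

The 9-move cap with required stops at (1,2), (3,3), (4,3) leaves no slack for detours.
Route from (5,1): up to (4,1), 2× right (reaching (4,3)), 3× up (reaching (1,3)), left to (1,2), 2× down (reaching (3,2)) — 9 moves in all.
Check: all required cells visited; 9 ≤ 9 moves.

(5,1), (4,1), (4,2), (4,3), (3,3), (2,3), (1,3), (1,2), (2,2), (3,2)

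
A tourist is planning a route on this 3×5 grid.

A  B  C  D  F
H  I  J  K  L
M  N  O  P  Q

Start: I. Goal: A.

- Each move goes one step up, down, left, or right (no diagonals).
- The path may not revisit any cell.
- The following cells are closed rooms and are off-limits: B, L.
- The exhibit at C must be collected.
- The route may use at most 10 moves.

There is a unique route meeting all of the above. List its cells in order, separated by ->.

Any route must reach C and still end at A within 10 moves, so the order of the required stops is forced.
Route from I: right to J, up to C, right to D, 2× down (reaching P), 3× left (reaching M), 2× up (reaching A) — 10 moves in all.
Check: all required cells visited; 10 ≤ 10 moves.

I -> J -> C -> D -> K -> P -> O -> N -> M -> H -> A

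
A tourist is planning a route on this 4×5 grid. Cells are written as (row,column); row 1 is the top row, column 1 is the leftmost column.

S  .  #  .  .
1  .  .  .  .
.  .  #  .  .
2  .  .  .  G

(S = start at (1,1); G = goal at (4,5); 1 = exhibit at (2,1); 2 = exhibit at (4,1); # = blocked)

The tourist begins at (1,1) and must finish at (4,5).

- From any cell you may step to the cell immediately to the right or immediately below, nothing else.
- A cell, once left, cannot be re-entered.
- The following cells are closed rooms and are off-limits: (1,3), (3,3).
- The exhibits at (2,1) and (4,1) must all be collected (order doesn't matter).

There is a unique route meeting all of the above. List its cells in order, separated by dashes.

Moves only go right or down, so the column and row indices never decrease.
Route from (1,1): 3× down (reaching (4,1)), 4× right (reaching (4,5)) — 7 moves in all.
Check: all required cells visited.

(1,1) - (2,1) - (3,1) - (4,1) - (4,2) - (4,3) - (4,4) - (4,5)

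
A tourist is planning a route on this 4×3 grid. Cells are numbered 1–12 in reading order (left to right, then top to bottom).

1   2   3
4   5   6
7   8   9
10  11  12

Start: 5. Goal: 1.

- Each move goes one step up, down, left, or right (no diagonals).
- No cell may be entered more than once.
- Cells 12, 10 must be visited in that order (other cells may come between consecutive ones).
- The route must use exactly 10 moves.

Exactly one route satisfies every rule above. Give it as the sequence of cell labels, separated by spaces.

The waypoints must appear in the order 12, 10, with no cell reused.
Route from 5: up 1 to 2, right 1 to 3, down 3 to 12, left 2 to 10, up 3 to 1 — 10 moves in all.
Check: order respected (12 at step 5, 10 at step 7); 10 moves as required.

5 2 3 6 9 12 11 10 7 4 1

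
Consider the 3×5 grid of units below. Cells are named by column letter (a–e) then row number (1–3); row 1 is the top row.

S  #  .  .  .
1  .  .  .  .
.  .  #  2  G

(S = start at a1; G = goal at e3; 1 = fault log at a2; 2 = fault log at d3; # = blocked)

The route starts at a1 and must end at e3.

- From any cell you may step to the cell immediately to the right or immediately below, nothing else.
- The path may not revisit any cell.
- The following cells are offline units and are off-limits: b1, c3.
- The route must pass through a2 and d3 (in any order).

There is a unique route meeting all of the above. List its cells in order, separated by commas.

a1, a2, b2, c2, d2, d3, e3

Moves only go right or down, so the column and row indices never decrease.
Route from a1: down 1 to a2, right 3 to d2, down 1 to d3, right 1 to e3 — 6 moves in all.
Check: all required cells visited.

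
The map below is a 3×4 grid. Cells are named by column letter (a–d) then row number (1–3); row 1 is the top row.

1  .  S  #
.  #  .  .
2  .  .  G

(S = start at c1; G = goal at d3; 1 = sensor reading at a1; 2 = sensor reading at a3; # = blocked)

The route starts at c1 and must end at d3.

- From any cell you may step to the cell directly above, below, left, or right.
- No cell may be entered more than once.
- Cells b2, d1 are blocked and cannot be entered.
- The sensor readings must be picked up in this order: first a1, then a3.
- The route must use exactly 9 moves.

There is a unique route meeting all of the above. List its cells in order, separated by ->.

c1 -> b1 -> a1 -> a2 -> a3 -> b3 -> c3 -> c2 -> d2 -> d3

The waypoints must appear in the order a1, a3, with no cell reused.
Route from c1: left 2 to a1, down 2 to a3, right 2 to c3, up 1 to c2, right 1 to d2, down 1 to d3 — 9 moves in all.
Check: order respected (1 at step 2, 2 at step 4); 9 moves as required.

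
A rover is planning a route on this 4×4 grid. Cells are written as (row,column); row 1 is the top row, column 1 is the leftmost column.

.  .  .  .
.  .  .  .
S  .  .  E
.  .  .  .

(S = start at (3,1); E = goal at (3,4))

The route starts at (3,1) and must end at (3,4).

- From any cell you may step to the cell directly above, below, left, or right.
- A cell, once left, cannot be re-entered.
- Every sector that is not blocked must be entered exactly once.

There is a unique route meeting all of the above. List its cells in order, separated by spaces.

Need to visit all 16 open cells exactly once, starting at (3,1) and ending at (3,4).
Cell (4,4) has only two open neighbours ((3,4) and (4,3)), so the path must pass straight through it: one of those is the cell it's entered from and the other is where it exits.
Route from (3,1): down to (4,1), right to (4,2), 2× up (reaching (2,2)), left to (2,1), up to (1,1), 3× right (reaching (1,4)), down to (2,4), left to (2,3), 2× down (reaching (4,3)), right to (4,4), up to (3,4) — 15 moves in all.
Check: all 16 open cells covered.

(3,1) (4,1) (4,2) (3,2) (2,2) (2,1) (1,1) (1,2) (1,3) (1,4) (2,4) (2,3) (3,3) (4,3) (4,4) (3,4)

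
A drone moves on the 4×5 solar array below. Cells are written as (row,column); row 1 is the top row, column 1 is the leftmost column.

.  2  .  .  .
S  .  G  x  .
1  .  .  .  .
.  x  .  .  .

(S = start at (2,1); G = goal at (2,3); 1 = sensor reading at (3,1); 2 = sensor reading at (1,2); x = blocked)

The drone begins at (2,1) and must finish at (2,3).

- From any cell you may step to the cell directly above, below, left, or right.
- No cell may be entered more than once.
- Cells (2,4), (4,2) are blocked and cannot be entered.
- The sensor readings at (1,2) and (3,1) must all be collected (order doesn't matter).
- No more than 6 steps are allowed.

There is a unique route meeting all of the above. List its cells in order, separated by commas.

Any route must reach (1,2) and (3,1) and still end at (2,3) within 6 moves, so the order of the required stops is forced.
Route from (2,1): down 1 to (3,1), right 1 to (3,2), up 2 to (1,2), right 1 to (1,3), down 1 to (2,3) — 6 moves in all.
Check: all required cells visited; 6 ≤ 6 moves.

(2,1), (3,1), (3,2), (2,2), (1,2), (1,3), (2,3)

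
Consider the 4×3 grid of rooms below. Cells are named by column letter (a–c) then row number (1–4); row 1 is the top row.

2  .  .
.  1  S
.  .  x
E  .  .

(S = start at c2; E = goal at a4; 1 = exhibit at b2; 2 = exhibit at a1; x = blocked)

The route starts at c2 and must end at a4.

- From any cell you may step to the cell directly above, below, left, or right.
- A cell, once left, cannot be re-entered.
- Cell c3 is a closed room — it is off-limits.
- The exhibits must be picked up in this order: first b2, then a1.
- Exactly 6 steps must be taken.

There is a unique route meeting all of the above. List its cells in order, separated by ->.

The waypoints must appear in the order b2, a1, with no cell reused.
Route from c2: left to b2, up to b1, left to a1, 3× down (reaching a4) — 6 moves in all.
Check: order respected (1 at step 1, 2 at step 3); 6 moves as required.

c2 -> b2 -> b1 -> a1 -> a2 -> a3 -> a4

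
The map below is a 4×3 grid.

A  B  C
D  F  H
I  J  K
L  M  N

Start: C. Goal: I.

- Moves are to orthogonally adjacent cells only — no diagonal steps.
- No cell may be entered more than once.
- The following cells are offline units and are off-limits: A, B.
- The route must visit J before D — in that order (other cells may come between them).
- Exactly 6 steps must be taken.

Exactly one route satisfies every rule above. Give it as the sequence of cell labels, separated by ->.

C -> H -> K -> J -> F -> D -> I

The waypoints must appear in the order J, D, with no cell reused.
Route from C: 2× down (reaching K), left to J, up to F, left to D, down to I — 6 moves in all.
Check: order respected (J at step 3, D at step 5); 6 moves as required.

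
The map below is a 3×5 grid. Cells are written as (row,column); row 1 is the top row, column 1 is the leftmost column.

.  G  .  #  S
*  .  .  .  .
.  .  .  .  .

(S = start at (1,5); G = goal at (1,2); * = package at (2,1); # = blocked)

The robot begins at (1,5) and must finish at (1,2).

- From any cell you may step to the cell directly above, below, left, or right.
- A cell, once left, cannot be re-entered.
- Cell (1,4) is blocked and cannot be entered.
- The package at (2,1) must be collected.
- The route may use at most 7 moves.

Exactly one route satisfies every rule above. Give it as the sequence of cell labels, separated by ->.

(1,5) -> (2,5) -> (2,4) -> (2,3) -> (2,2) -> (2,1) -> (1,1) -> (1,2)

Any route must reach (2,1) and still end at (1,2) within 7 moves, so the order of the required stops is forced.
Route from (1,5): down to (2,5), 4× left (reaching (2,1)), up to (1,1), right to (1,2) — 7 moves in all.
Check: all required cells visited; 7 ≤ 7 moves.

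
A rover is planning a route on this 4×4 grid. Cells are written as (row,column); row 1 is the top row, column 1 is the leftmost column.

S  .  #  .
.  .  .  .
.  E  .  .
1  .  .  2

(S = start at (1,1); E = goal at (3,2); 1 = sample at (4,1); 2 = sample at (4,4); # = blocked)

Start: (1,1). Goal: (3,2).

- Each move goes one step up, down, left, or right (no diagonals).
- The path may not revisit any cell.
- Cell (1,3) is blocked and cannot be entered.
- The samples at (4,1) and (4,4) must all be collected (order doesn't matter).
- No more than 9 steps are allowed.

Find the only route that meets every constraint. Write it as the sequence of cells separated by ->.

(1,1) -> (2,1) -> (3,1) -> (4,1) -> (4,2) -> (4,3) -> (4,4) -> (3,4) -> (3,3) -> (3,2)

The 9-move cap with required stops at (4,1), (4,4) leaves no slack for detours.
Route from (1,1): 3× down (reaching (4,1)), 3× right (reaching (4,4)), up to (3,4), 2× left (reaching (3,2)) — 9 moves in all.
Check: all required cells visited; 9 ≤ 9 moves.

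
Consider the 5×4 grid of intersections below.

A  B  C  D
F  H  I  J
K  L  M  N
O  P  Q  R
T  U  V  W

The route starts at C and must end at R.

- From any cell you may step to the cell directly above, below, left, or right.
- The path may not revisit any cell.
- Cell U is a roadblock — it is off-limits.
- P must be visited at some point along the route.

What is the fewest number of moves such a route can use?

Any route passes through P somewhere between C and R. Summing Manhattan distances along the two legs (C → P → R) gives a lower bound of 4 + 2 = 6 moves.
A route of 6 moves achieves this: C → I → M → L → P → Q → R.
Since 6 matches the lower bound, it is optimal.

6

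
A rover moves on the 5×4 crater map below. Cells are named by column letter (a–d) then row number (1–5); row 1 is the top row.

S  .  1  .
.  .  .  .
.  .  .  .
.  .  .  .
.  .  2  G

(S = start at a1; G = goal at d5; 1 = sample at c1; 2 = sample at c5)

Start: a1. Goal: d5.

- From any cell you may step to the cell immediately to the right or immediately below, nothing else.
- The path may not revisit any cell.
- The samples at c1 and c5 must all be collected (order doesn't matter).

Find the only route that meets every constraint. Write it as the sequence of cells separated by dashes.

a1 - b1 - c1 - c2 - c3 - c4 - c5 - d5

Moves only go right or down, so the column and row indices never decrease.
Route from a1: 2× right (reaching c1), 4× down (reaching c5), right to d5 — 7 moves in all.
Check: all required cells visited.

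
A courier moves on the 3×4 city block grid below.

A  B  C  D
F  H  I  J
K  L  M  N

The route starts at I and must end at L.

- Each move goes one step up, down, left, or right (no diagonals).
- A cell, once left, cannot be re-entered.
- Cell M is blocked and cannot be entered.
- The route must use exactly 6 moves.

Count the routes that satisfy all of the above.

5

Need simple routes of exactly 6 moves from I to L (Manhattan distance 2, so 2 moves are spent on a detour and 2 undoing it).
Enumerating: I C B H F K L | I C B A F K L | I C B A F H L | I H B A F K L | I J D C B H L.
That gives 5 routes.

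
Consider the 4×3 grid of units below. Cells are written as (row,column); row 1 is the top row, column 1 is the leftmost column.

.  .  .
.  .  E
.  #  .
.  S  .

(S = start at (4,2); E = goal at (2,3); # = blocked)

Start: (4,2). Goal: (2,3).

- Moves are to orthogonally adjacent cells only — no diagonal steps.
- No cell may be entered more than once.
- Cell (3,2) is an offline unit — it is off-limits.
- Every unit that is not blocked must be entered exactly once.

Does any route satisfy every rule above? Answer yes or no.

no

Colour the cells like a checkerboard: each orthogonal step flips colour, so a Hamiltonian route alternates colours. Here there are 6 cells of one colour and 5 of the other, with start on the opposite colour to the goal — the counts and endpoints can't be arranged into an alternating sequence of length 11, so no Hamiltonian route exists.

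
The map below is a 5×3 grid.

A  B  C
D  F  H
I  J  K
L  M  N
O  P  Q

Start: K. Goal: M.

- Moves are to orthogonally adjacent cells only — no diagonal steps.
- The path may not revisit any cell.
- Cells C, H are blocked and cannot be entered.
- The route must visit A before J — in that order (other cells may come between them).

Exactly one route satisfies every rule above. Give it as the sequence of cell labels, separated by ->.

K -> N -> Q -> P -> O -> L -> I -> D -> A -> B -> F -> J -> M

The waypoints must appear in the order A, J, with no cell reused.
Route from K: 2× down (reaching Q), 2× left (reaching O), 4× up (reaching A), right to B, 3× down (reaching M) — 12 moves in all.
Check: order respected (A at step 8, J at step 11).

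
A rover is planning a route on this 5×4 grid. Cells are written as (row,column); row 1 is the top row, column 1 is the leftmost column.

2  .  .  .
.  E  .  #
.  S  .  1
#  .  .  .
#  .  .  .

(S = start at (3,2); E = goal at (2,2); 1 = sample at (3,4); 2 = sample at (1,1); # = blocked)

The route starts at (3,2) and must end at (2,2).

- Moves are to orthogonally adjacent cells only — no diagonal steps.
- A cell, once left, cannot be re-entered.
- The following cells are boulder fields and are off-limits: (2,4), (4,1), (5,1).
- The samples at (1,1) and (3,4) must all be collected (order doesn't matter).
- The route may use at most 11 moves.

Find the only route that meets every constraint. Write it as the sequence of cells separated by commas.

(3,2), (4,2), (4,3), (4,4), (3,4), (3,3), (2,3), (1,3), (1,2), (1,1), (2,1), (2,2)

The budget equals the shortest possible length, so every move has to be on a shortest route through the required cells.
Route from (3,2): down 1 to (4,2), right 2 to (4,4), up 1 to (3,4), left 1 to (3,3), up 2 to (1,3), left 2 to (1,1), down 1 to (2,1), right 1 to (2,2) — 11 moves in all.
Check: all required cells visited; 11 ≤ 11 moves.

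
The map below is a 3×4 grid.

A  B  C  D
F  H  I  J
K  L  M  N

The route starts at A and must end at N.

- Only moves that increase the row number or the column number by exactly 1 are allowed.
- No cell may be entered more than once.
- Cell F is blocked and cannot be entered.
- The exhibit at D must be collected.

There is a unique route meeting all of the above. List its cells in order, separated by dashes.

Moves only go right or down, so the column and row indices never decrease.
Route from A: right 3 to D, down 2 to N — 5 moves in all.
Check: all required cells visited.

A - B - C - D - J - N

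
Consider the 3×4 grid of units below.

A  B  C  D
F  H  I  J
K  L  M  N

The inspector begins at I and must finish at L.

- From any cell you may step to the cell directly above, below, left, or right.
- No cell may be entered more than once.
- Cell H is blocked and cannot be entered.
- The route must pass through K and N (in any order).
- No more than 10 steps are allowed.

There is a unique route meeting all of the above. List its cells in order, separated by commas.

The budget equals the shortest possible length, so every move has to be on a shortest route through the required cells.
Route from I: down 1 to M, right 1 to N, up 2 to D, left 3 to A, down 2 to K, right 1 to L — 10 moves in all.
Check: all required cells visited; 10 ≤ 10 moves.

I, M, N, J, D, C, B, A, F, K, L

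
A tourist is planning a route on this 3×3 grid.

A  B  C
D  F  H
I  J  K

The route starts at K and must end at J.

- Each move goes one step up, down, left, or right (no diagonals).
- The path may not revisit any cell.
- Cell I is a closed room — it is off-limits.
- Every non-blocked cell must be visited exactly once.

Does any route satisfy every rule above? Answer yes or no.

One route that works: K → H → C → B → A → D → F → J.

yes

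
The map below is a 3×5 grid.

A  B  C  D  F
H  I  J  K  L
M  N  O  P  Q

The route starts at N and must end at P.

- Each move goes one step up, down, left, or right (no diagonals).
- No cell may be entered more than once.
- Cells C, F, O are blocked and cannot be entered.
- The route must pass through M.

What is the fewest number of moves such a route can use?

6

Any route passes through M somewhere between N and P. Summing Manhattan distances along the two legs (N → M → P) gives a lower bound of 1 + 3 = 4 moves.
That bound ignores the blocked cells. Measuring each leg by the fewest moves that actually steer around them (N→M: 1; M→P: 5) raises the lower bound to 6.
A route of 6 moves exists: N → M → H → I → J → K → P.
Since 6 matches that lower bound, it is optimal.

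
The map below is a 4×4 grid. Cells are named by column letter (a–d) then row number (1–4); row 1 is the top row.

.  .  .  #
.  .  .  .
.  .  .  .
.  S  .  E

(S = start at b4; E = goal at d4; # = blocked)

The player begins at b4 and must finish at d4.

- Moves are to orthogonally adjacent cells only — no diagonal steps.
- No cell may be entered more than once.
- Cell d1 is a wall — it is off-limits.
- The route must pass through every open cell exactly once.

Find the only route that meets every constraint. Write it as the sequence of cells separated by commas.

b4, a4, a3, b3, b2, a2, a1, b1, c1, c2, d2, d3, c3, c4, d4

Need to visit all 15 open cells exactly once, starting at b4 and ending at d4.
Cell a1 has only two open neighbours (a2 and b1), so the path must pass straight through it: one of those is the cell it's entered from and the other is where it exits.
Route from b4: left 1 to a4, up 1 to a3, right 1 to b3, up 1 to b2, left 1 to a2, up 1 to a1, right 2 to c1, down 1 to c2, right 1 to d2, down 1 to d3, left 1 to c3, down 1 to c4, right 1 to d4 — 14 moves in all.
Check: all 15 open cells covered.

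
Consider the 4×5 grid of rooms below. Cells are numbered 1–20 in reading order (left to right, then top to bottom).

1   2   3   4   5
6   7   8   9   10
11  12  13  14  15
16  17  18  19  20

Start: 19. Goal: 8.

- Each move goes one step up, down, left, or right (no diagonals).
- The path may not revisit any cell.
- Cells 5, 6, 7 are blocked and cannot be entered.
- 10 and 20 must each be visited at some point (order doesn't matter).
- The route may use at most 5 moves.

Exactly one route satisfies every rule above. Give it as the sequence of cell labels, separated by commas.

19, 20, 15, 10, 9, 8

The budget equals the shortest possible length, so every move has to be on a shortest route through the required cells.
Route from 19: right to 20, 2× up (reaching 10), 2× left (reaching 8) — 5 moves in all.
Check: all required cells visited; 5 ≤ 5 moves.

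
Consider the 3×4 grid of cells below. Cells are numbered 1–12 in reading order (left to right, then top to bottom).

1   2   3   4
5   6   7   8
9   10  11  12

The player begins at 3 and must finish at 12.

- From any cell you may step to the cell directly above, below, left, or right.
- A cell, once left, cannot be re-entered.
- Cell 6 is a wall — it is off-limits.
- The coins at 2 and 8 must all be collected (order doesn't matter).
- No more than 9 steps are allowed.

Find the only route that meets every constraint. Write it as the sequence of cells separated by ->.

3 -> 2 -> 1 -> 5 -> 9 -> 10 -> 11 -> 7 -> 8 -> 12

The 9-move cap with required stops at 2, 8 leaves no slack for detours.
Route from 3: left 2 to 1, down 2 to 9, right 2 to 11, up 1 to 7, right 1 to 8, down 1 to 12 — 9 moves in all.
Check: all required cells visited; 9 ≤ 9 moves.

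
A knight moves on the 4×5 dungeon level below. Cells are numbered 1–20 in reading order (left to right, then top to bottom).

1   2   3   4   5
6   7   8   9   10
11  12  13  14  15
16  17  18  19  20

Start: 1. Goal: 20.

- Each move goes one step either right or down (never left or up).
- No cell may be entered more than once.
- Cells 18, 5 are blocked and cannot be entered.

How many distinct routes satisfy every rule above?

A right/down-only route from 1 to 20 makes exactly 3 down-moves and 4 right-moves in some order.
With no other constraints that would be C(7,3) = 35 routes.
Subtract routes through each blocked cell (inclusion–exclusion for overlaps): − through 5: 1 − through 18: 10 → 24.
That gives 24 routes.

24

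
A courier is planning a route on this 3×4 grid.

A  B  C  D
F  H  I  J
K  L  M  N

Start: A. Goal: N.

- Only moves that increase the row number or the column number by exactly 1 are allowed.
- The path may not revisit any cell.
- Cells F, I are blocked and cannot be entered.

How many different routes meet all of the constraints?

A right/down-only route from A to N makes exactly 2 down-moves and 3 right-moves in some order.
With no other constraints that would be C(5,2) = 10 routes.
Subtract routes through each blocked cell (inclusion–exclusion for overlaps): − through F: 4 − through I: 6 + through F&I: 2 → 2.
That gives 2 routes.

2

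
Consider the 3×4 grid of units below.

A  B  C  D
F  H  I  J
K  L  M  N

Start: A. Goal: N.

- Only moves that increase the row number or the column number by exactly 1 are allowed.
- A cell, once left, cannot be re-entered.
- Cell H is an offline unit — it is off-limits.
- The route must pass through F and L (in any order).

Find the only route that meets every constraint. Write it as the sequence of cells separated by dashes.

A - F - K - L - M - N

Moves only go right or down, so the column and row indices never decrease.
Route from A: down 2 to K, right 3 to N — 5 moves in all.
Check: all required cells visited.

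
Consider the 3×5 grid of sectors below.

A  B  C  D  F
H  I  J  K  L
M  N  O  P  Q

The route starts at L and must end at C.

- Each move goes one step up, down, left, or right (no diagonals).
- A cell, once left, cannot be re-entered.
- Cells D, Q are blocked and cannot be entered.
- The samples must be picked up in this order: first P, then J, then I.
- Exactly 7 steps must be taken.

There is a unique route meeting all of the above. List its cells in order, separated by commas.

The waypoints must appear in the order P, J, I, with no cell reused.
Route from L: left 1 to K, down 1 to P, left 1 to O, up 1 to J, left 1 to I, up 1 to B, right 1 to C — 7 moves in all.
Check: order respected (P at step 2, J at step 4, I at step 5); 7 moves as required.

L, K, P, O, J, I, B, C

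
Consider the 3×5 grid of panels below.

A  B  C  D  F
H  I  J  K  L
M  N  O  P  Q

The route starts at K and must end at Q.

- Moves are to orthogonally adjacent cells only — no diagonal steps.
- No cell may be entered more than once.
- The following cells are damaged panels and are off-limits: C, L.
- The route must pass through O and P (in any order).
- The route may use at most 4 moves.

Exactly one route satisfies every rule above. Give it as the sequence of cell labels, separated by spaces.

K J O P Q

The budget equals the shortest possible length, so every move has to be on a shortest route through the required cells.
Route from K: left 1 to J, down 1 to O, right 2 to Q — 4 moves in all.
Check: all required cells visited; 4 ≤ 4 moves.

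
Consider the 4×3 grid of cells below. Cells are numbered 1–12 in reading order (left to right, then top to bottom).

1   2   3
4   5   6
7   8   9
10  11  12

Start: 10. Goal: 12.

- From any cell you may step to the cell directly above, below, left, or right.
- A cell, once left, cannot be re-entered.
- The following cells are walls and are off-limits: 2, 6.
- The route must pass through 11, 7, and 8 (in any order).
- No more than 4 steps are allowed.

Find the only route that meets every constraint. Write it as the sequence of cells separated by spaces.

10 7 8 11 12

The 4-move cap with required stops at 11, 7, 8 leaves no slack for detours.
Route from 10: up to 7, right to 8, down to 11, right to 12 — 4 moves in all.
Check: all required cells visited; 4 ≤ 4 moves.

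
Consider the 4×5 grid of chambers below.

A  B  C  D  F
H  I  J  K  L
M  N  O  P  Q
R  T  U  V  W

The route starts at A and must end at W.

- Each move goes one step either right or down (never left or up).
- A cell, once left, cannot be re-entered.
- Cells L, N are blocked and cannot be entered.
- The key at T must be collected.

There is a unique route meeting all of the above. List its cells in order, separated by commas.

A, H, M, R, T, U, V, W

Moves only go right or down, so the column and row indices never decrease.
Route from A: down 3 to R, right 4 to W — 7 moves in all.
Check: all required cells visited.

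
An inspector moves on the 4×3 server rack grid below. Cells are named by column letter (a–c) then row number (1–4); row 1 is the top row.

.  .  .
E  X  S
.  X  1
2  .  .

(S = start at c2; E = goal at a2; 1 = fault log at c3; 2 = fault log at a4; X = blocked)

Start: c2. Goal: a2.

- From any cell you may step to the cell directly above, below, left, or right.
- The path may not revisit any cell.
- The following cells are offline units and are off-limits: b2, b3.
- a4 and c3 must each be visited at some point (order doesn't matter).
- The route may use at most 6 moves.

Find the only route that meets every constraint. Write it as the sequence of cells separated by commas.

The budget equals the shortest possible length, so every move has to be on a shortest route through the required cells.
Route from c2: 2× down (reaching c4), 2× left (reaching a4), 2× up (reaching a2) — 6 moves in all.
Check: all required cells visited; 6 ≤ 6 moves.

c2, c3, c4, b4, a4, a3, a2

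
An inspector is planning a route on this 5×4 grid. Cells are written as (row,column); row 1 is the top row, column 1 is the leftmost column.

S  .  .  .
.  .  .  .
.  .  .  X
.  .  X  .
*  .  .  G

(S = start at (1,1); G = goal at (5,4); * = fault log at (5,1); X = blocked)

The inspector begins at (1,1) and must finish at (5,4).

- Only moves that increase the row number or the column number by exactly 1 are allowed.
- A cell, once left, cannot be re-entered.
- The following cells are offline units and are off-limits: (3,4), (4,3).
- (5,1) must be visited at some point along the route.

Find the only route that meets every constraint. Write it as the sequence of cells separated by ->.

(1,1) -> (2,1) -> (3,1) -> (4,1) -> (5,1) -> (5,2) -> (5,3) -> (5,4)

Moves only go right or down, so the column and row indices never decrease.
Route from (1,1): down 4 to (5,1), right 3 to (5,4) — 7 moves in all.
Check: all required cells visited.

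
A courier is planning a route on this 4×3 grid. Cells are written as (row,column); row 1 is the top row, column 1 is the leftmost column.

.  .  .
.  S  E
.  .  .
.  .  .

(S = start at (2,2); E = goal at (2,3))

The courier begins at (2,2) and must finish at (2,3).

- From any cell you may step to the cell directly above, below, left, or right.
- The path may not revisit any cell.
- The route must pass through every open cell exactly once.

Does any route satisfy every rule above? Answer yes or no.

yes

One route that works: (2,2) → (3,2) → (3,3) → (4,3) → (4,2) → (4,1) → (3,1) → (2,1) → (1,1) → (1,2) → (1,3) → (2,3).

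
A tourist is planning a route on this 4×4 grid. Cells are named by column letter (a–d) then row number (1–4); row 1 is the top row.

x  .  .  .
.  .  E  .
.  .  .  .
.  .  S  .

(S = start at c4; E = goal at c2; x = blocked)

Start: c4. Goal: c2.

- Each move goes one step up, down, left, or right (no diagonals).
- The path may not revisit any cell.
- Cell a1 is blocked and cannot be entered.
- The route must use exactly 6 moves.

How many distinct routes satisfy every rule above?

Need simple routes of exactly 6 moves from c4 to c2 (Manhattan distance 2, so 2 moves are spent on a detour and 2 undoing it).
Branch systematically from the start, pruning whenever the remaining move budget drops below the Manhattan distance to c2 or differs from it in parity. Grouping the completions by first move — via c3: 3; via b4: 6; via d4: 2 — and summing: 3 + 6 + 2 = 11.
That gives 11 routes.

11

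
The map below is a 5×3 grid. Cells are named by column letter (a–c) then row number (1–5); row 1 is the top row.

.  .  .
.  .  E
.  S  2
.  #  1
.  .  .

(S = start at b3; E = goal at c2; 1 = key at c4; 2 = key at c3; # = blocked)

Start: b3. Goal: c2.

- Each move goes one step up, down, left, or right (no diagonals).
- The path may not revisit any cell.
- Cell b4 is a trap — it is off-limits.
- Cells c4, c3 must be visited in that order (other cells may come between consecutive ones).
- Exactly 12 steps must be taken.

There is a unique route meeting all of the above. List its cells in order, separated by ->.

The waypoints must appear in the order c4, c3, with no cell reused.
Route from b3: up 2 to b1, left 1 to a1, down 4 to a5, right 2 to c5, up 3 to c2 — 12 moves in all.
Check: order respected (1 at step 10, 2 at step 11); 12 moves as required.

b3 -> b2 -> b1 -> a1 -> a2 -> a3 -> a4 -> a5 -> b5 -> c5 -> c4 -> c3 -> c2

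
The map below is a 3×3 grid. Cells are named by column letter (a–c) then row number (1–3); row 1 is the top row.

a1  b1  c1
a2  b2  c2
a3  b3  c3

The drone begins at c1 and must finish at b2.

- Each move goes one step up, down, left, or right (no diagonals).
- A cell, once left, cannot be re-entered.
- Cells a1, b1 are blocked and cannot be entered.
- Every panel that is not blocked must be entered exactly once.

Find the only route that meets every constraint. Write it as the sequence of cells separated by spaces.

Need to visit all 7 open cells exactly once, starting at c1 and ending at b2.
Cell a3 has only two open neighbours (a2 and b3), so the path must pass straight through it: one of those is the cell it's entered from and the other is where it exits.
Route from c1: down 2 to c3, left 2 to a3, up 1 to a2, right 1 to b2 — 6 moves in all.
Check: all 7 open cells covered.

c1 c2 c3 b3 a3 a2 b2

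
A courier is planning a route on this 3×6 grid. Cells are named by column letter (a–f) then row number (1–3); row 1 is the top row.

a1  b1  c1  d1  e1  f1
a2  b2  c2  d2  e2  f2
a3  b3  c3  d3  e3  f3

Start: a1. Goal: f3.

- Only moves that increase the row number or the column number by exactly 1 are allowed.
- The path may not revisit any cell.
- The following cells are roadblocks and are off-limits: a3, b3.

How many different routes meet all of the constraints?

A right/down-only route from a1 to f3 makes exactly 2 down-moves and 5 right-moves in some order.
With no other constraints that would be C(7,2) = 21 routes.
Subtract routes through each blocked cell (inclusion–exclusion for overlaps): − through a3: 1 − through b3: 3 + through a3&b3: 1 → 18.
That gives 18 routes.

18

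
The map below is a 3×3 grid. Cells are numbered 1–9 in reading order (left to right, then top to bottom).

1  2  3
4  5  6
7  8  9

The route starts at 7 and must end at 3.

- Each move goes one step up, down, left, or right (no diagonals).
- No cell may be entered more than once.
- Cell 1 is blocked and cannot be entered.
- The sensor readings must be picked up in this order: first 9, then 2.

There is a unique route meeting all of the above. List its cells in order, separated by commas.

7, 8, 9, 6, 5, 2, 3

The waypoints must appear in the order 9, 2, with no cell reused.
Route from 7: right 2 to 9, up 1 to 6, left 1 to 5, up 1 to 2, right 1 to 3 — 6 moves in all.
Check: order respected (9 at step 2, 2 at step 5).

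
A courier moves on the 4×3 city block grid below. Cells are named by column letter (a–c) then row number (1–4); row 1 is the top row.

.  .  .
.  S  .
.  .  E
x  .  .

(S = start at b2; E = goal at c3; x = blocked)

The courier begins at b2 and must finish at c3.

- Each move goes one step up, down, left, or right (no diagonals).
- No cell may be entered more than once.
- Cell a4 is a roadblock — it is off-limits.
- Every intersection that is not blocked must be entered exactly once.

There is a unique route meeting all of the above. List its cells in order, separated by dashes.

Need to visit all 11 open cells exactly once, starting at b2 and ending at c3.
Cell b4 has only two open neighbours (b3 and c4), so the path must pass straight through it: one of those is the cell it's entered from and the other is where it exits.
Route from b2: right to c2, up to c1, 2× left (reaching a1), 2× down (reaching a3), right to b3, down to b4, right to c4, up to c3 — 10 moves in all.
Check: all 11 open cells covered.

b2 - c2 - c1 - b1 - a1 - a2 - a3 - b3 - b4 - c4 - c3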